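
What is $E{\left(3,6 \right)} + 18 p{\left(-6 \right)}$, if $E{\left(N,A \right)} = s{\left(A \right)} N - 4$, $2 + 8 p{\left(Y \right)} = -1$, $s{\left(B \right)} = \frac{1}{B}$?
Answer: $- \frac{41}{4} \approx -10.25$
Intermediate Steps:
$p{\left(Y \right)} = - \frac{3}{8}$ ($p{\left(Y \right)} = - \frac{1}{4} + \frac{1}{8} \left(-1\right) = - \frac{1}{4} - \frac{1}{8} = - \frac{3}{8}$)
$E{\left(N,A \right)} = -4 + \frac{N}{A}$ ($E{\left(N,A \right)} = \frac{N}{A} - 4 = -4 + \frac{N}{A}$)
$E{\left(3,6 \right)} + 18 p{\left(-6 \right)} = \left(-4 + \frac{3}{6}\right) + 18 \left(- \frac{3}{8}\right) = \left(-4 + 3 \cdot \frac{1}{6}\right) - \frac{27}{4} = \left(-4 + \frac{1}{2}\right) - \frac{27}{4} = - \frac{7}{2} - \frac{27}{4} = - \frac{41}{4}$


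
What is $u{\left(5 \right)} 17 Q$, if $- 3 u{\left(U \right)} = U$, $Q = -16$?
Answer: $\frac{1360}{3} \approx 453.33$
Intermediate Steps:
$u{\left(U \right)} = - \frac{U}{3}$
$u{\left(5 \right)} 17 Q = \left(- \frac{1}{3}\right) 5 \cdot 17 \left(-16\right) = \left(- \frac{5}{3}\right) 17 \left(-16\right) = \left(- \frac{85}{3}\right) \left(-16\right) = \frac{1360}{3}$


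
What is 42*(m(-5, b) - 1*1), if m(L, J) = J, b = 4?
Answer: 126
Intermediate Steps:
42*(m(-5, b) - 1*1) = 42*(4 - 1*1) = 42*(4 - 1) = 42*3 = 126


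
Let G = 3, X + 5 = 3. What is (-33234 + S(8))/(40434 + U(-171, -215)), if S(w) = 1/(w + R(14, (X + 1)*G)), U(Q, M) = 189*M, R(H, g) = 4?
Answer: 398807/2412 ≈ 165.34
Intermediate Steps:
X = -2 (X = -5 + 3 = -2)
S(w) = 1/(4 + w) (S(w) = 1/(w + 4) = 1/(4 + w))
(-33234 + S(8))/(40434 + U(-171, -215)) = (-33234 + 1/(4 + 8))/(40434 + 189*(-215)) = (-33234 + 1/12)/(40434 - 40635) = (-33234 + 1/12)/(-201) = -398807/12*(-1/201) = 398807/2412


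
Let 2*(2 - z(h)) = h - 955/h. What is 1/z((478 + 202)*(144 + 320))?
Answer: -126208/19910321473 ≈ -6.3388e-6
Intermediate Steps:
z(h) = 2 - h/2 + 955/(2*h) (z(h) = 2 - (h - 955/h)/2 = 2 + (-h/2 + 955/(2*h)) = 2 - h/2 + 955/(2*h))
1/z((478 + 202)*(144 + 320)) = 1/((955 - (478 + 202)*(144 + 320)*(-4 + (478 + 202)*(144 + 320)))/(2*(((478 + 202)*(144 + 320))))) = 1/((955 - 680*464*(-4 + 680*464))/(2*((680*464)))) = 1/((1/2)*(955 - 1*315520*(-4 + 315520))/315520) = 1/((1/2)*(1/315520)*(955 - 1*315520*315516)) = 1/((1/2)*(1/315520)*(955 - 99551608320)) = 1/((1/2)*(1/315520)*(-99551607365)) = 1/(-19910321473/126208) = -126208/19910321473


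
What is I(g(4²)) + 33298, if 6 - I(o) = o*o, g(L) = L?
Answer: 33048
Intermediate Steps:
I(o) = 6 - o² (I(o) = 6 - o*o = 6 - o²)
I(g(4²)) + 33298 = (6 - (4²)²) + 33298 = (6 - 1*16²) + 33298 = (6 - 1*256) + 33298 = (6 - 256) + 33298 = -250 + 33298 = 33048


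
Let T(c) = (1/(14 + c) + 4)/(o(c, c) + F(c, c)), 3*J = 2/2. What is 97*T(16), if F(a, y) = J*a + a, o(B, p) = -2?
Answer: 11737/580 ≈ 20.236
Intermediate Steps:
J = ⅓ (J = (2/2)/3 = (2*(½))/3 = (⅓)*1 = ⅓ ≈ 0.33333)
F(a, y) = 4*a/3 (F(a, y) = a/3 + a = 4*a/3)
T(c) = (4 + 1/(14 + c))/(-2 + 4*c/3) (T(c) = (1/(14 + c) + 4)/(-2 + 4*c/3) = (4 + 1/(14 + c))/(-2 + 4*c/3))
97*T(16) = 97*(3*(57 + 4*16)/(2*(-42 + 2*16² + 25*16))) = 97*(3*(57 + 64)/(2*(-42 + 2*256 + 400))) = 97*((3/2)*121/(-42 + 512 + 400)) = 97*((3/2)*121/870) = 97*((3/2)*(1/870)*121) = 97*(121/580) = 11737/580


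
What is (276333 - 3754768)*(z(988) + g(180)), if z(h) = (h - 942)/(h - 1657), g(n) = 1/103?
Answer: 14153752015/68907 ≈ 2.0540e+5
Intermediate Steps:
g(n) = 1/103
z(h) = (-942 + h)/(-1657 + h)
(276333 - 3754768)*(z(988) + g(180)) = (276333 - 3754768)*((-942 + 988)/(-1657 + 988) + 1/103) = -3478435*(46/(-669) + 1/103) = -3478435*(-1/669*46 + 1/103) = -3478435*(-46/669 + 1/103) = -3478435*(-4069/68907) = 14153752015/68907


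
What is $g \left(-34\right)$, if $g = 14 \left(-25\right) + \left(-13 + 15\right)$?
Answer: $11832$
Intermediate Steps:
$g = -348$ ($g = -350 + 2 = -348$)
$g \left(-34\right) = \left(-348\right) \left(-34\right) = 11832$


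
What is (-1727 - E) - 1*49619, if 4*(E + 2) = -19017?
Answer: -186359/4 ≈ -46590.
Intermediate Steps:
E = -19025/4 (E = -2 + (¼)*(-19017) = -2 - 19017/4 = -19025/4 ≈ -4756.3)
(-1727 - E) - 1*49619 = (-1727 - 1*(-19025/4)) - 1*49619 = (-1727 + 19025/4) - 49619 = 12117/4 - 49619 = -186359/4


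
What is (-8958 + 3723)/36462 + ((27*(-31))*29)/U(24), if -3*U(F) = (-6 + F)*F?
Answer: 16375709/97232 ≈ 168.42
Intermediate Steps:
U(F) = -F*(-6 + F)/3 (U(F) = -(-6 + F)*F/3 = -F*(-6 + F)/3)
(-8958 + 3723)/36462 + ((27*(-31))*29)/U(24) = (-8958 + 3723)/36462 + ((27*(-31))*29)/(((1/3)*24*(6 - 1*24))) = -5235*1/36462 + (-837*29)/(((1/3)*24*(6 - 24))) = -1745/12154 - 24273/((1/3)*24*(-18)) = -1745/12154 - 24273/(-144) = -1745/12154 - 24273*(-1/144) = -1745/12154 + 2697/16 = 16375709/97232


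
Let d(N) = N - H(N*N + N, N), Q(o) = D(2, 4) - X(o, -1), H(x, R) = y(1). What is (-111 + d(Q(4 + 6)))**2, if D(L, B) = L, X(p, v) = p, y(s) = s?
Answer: 14400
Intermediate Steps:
H(x, R) = 1
Q(o) = 2 - o
d(N) = -1 + N (d(N) = N - 1*1 = N - 1 = -1 + N)
(-111 + d(Q(4 + 6)))**2 = (-111 + (-1 + (2 - (4 + 6))))**2 = (-111 + (-1 + (2 - 1*10)))**2 = (-111 + (-1 + (2 - 10)))**2 = (-111 + (-1 - 8))**2 = (-111 - 9)**2 = (-120)**2 = 14400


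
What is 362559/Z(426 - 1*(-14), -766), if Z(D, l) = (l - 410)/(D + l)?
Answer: 19699039/196 ≈ 1.0051e+5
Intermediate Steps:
Z(D, l) = (-410 + l)/(D + l)
362559/Z(426 - 1*(-14), -766) = 362559/(((-410 - 766)/((426 - 1*(-14)) - 766))) = 362559/((-1176/((426 + 14) - 766))) = 362559/((-1176/(440 - 766))) = 362559/((-1176/(-326))) = 362559/((-1/326*(-1176))) = 362559/(588/163) = 362559*(163/588) = 19699039/196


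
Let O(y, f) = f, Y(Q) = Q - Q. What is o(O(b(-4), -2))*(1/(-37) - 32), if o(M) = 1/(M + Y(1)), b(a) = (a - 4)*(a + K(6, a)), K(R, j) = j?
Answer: 1185/74 ≈ 16.014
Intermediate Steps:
b(a) = 2*a*(-4 + a) (b(a) = (a - 4)*(a + a) = (-4 + a)*(2*a) = 2*a*(-4 + a))
Y(Q) = 0
o(M) = 1/M (o(M) = 1/(M + 0) = 1/M)
o(O(b(-4), -2))*(1/(-37) - 32) = (1/(-37) - 32)/(-2) = -(-1/37 - 32)/2 = -½*(-1185/37) = 1185/74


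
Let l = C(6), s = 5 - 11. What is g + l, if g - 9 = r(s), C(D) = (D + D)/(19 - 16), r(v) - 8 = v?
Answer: 15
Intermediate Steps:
s = -6
r(v) = 8 + v
C(D) = 2*D/3 (C(D) = (2*D)/3 = (2*D)*(⅓) = 2*D/3)
l = 4 (l = (⅔)*6 = 4)
g = 11 (g = 9 + (8 - 6) = 9 + 2 = 11)
g + l = 11 + 4 = 15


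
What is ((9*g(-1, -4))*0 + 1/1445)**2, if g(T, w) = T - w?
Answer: 1/2088025 ≈ 4.7892e-7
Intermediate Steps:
((9*g(-1, -4))*0 + 1/1445)**2 = ((9*(-1 - 1*(-4)))*0 + 1/1445)**2 = ((9*(-1 + 4))*0 + 1/1445)**2 = ((9*3)*0 + 1/1445)**2 = (27*0 + 1/1445)**2 = (0 + 1/1445)**2 = (1/1445)**2 = 1/2088025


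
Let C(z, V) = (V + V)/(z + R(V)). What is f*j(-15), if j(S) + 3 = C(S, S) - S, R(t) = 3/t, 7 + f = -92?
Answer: -52569/38 ≈ -1383.4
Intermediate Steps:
f = -99 (f = -7 - 92 = -99)
C(z, V) = 2*V/(z + 3/V) (C(z, V) = (V + V)/(z + 3/V) = (2*V)/(z + 3/V) = 2*V/(z + 3/V))
j(S) = -3 - S + 2*S**2/(3 + S**2) (j(S) = -3 + (2*S**2/(3 + S*S) - S) = -3 + (2*S**2/(3 + S**2) - S) = -3 + (-S + 2*S**2/(3 + S**2)) = -3 - S + 2*S**2/(3 + S**2))
f*j(-15) = -99*(-9 - 1*(-15)**2 - 1*(-15)**3 - 3*(-15))/(3 + (-15)**2) = -99*(-9 - 1*225 - 1*(-3375) + 45)/(3 + 225) = -99*(-9 - 225 + 3375 + 45)/228 = -33*3186/76 = -99*531/38 = -52569/38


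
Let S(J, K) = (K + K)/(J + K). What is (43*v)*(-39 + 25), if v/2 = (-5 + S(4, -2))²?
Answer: -58996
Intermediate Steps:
S(J, K) = 2*K/(J + K) (S(J, K) = (2*K)/(J + K) = 2*K/(J + K))
v = 98 (v = 2*(-5 + 2*(-2)/(4 - 2))² = 2*(-5 + 2*(-2)/2)² = 2*(-5 + 2*(-2)*(½))² = 2*(-5 - 2)² = 2*(-7)² = 2*49 = 98)
(43*v)*(-39 + 25) = (43*98)*(-39 + 25) = 4214*(-14) = -58996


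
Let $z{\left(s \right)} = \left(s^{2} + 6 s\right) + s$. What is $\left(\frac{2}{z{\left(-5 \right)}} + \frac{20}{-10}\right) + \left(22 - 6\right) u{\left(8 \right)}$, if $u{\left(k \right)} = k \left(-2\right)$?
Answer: $- \frac{1291}{5} \approx -258.2$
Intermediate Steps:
$u{\left(k \right)} = - 2 k$
$z{\left(s \right)} = s^{2} + 7 s$
$\left(\frac{2}{z{\left(-5 \right)}} + \frac{20}{-10}\right) + \left(22 - 6\right) u{\left(8 \right)} = \left(\frac{2}{\left(-5\right) \left(7 - 5\right)} + \frac{20}{-10}\right) + \left(22 - 6\right) \left(\left(-2\right) 8\right) = \left(\frac{2}{\left(-5\right) 2} + 20 \left(- \frac{1}{10}\right)\right) + 16 \left(-16\right) = \left(\frac{2}{-10} - 2\right) - 256 = \left(2 \left(- \frac{1}{10}\right) - 2\right) - 256 = \left(- \frac{1}{5} - 2\right) - 256 = - \frac{11}{5} - 256 = - \frac{1291}{5}$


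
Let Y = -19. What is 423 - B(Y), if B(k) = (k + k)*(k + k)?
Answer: -1021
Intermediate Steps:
B(k) = 4*k² (B(k) = (2*k)*(2*k) = 4*k²)
423 - B(Y) = 423 - 4*(-19)² = 423 - 4*361 = 423 - 1*1444 = 423 - 1444 = -1021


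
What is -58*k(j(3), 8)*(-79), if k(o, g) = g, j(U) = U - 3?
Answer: 36656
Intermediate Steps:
j(U) = -3 + U
-58*k(j(3), 8)*(-79) = -58*8*(-79) = -464*(-79) = 36656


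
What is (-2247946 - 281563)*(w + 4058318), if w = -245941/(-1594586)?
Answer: -16369305973470836101/1594586 ≈ -1.0266e+13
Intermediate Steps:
w = 245941/1594586 (w = -245941*(-1/1594586) = 245941/1594586 ≈ 0.15423)
(-2247946 - 281563)*(w + 4058318) = (-2247946 - 281563)*(245941/1594586 + 4058318) = -2529509*6471337312289/1594586 = -16369305973470836101/1594586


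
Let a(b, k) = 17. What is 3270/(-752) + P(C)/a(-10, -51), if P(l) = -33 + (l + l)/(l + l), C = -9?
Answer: -39827/6392 ≈ -6.2308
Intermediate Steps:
P(l) = -32 (P(l) = -33 + (2*l)/((2*l)) = -33 + (2*l)*(1/(2*l)) = -33 + 1 = -32)
3270/(-752) + P(C)/a(-10, -51) = 3270/(-752) - 32/17 = 3270*(-1/752) - 32*1/17 = -1635/376 - 32/17 = -39827/6392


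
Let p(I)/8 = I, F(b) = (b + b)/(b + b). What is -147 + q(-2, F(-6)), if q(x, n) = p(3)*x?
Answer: -195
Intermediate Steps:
F(b) = 1 (F(b) = (2*b)/((2*b)) = (2*b)*(1/(2*b)) = 1)
p(I) = 8*I
q(x, n) = 24*x (q(x, n) = (8*3)*x = 24*x)
-147 + q(-2, F(-6)) = -147 + 24*(-2) = -147 - 48 = -195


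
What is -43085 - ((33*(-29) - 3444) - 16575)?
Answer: -22109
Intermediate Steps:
-43085 - ((33*(-29) - 3444) - 16575) = -43085 - ((-957 - 3444) - 16575) = -43085 - (-4401 - 16575) = -43085 - 1*(-20976) = -43085 + 20976 = -22109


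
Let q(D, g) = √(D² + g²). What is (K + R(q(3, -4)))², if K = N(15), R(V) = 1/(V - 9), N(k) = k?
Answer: 3481/16 ≈ 217.56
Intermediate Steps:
R(V) = 1/(-9 + V)
K = 15
(K + R(q(3, -4)))² = (15 + 1/(-9 + √(3² + (-4)²)))² = (15 + 1/(-9 + √(9 + 16)))² = (15 + 1/(-9 + √25))² = (15 + 1/(-9 + 5))² = (15 + 1/(-4))² = (15 - ¼)² = (59/4)² = 3481/16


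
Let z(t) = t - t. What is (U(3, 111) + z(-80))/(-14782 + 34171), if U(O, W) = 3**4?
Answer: 27/6463 ≈ 0.0041776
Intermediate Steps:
U(O, W) = 81
z(t) = 0
(U(3, 111) + z(-80))/(-14782 + 34171) = (81 + 0)/(-14782 + 34171) = 81/19389 = 81*(1/19389) = 27/6463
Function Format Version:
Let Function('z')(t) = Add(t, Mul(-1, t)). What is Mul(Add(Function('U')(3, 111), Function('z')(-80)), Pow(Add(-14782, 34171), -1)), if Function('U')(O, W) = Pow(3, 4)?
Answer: Rational(27, 6463) ≈ 0.0041776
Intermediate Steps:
Function('U')(O, W) = 81
Function('z')(t) = 0
Mul(Add(Function('U')(3, 111), Function('z')(-80)), Pow(Add(-14782, 34171), -1)) = Mul(Add(81, 0), Pow(Add(-14782, 34171), -1)) = Mul(81, Pow(19389, -1)) = Mul(81, Rational(1, 19389)) = Rational(27, 6463)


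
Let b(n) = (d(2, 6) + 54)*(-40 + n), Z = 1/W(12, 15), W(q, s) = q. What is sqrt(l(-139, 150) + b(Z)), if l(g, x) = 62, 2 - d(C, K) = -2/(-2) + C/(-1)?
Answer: I*sqrt(8853)/2 ≈ 47.045*I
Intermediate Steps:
d(C, K) = 1 + C (d(C, K) = 2 - (-2/(-2) + C/(-1)) = 2 - (-2*(-1/2) + C*(-1)) = 2 - (1 - C) = 2 + (-1 + C) = 1 + C)
Z = 1/12 ≈ 0.083333
b(n) = -2280 + 57*n (b(n) = ((1 + 2) + 54)*(-40 + n) = (3 + 54)*(-40 + n) = 57*(-40 + n) = -2280 + 57*n)
sqrt(l(-139, 150) + b(Z)) = sqrt(62 + (-2280 + 57*(1/12))) = sqrt(62 + (-2280 + 19/4)) = sqrt(62 - 9101/4) = sqrt(-8853/4) = I*sqrt(8853)/2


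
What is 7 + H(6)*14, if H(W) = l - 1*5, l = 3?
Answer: -21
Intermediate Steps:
H(W) = -2 (H(W) = 3 - 1*5 = 3 - 5 = -2)
7 + H(6)*14 = 7 - 2*14 = 7 - 28 = -21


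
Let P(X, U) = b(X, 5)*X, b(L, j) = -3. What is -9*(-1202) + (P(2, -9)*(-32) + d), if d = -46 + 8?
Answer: 10972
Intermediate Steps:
P(X, U) = -3*X
d = -38
-9*(-1202) + (P(2, -9)*(-32) + d) = -9*(-1202) + (-3*2*(-32) - 38) = 10818 + (-6*(-32) - 38) = 10818 + (192 - 38) = 10818 + 154 = 10972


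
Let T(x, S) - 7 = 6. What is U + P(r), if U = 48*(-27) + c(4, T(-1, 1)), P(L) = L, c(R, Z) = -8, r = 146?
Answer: -1158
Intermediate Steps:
T(x, S) = 13 (T(x, S) = 7 + 6 = 13)
U = -1304 (U = 48*(-27) - 8 = -1296 - 8 = -1304)
U + P(r) = -1304 + 146 = -1158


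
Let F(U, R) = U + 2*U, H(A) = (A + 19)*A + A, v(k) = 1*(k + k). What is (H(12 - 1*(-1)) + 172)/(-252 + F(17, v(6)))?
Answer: -601/201 ≈ -2.9901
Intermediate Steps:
v(k) = 2*k (v(k) = 1*(2*k) = 2*k)
H(A) = A + A*(19 + A) (H(A) = (19 + A)*A + A = A*(19 + A) + A = A + A*(19 + A))
F(U, R) = 3*U
(H(12 - 1*(-1)) + 172)/(-252 + F(17, v(6))) = ((12 - 1*(-1))*(20 + (12 - 1*(-1))) + 172)/(-252 + 3*17) = ((12 + 1)*(20 + (12 + 1)) + 172)/(-252 + 51) = (13*(20 + 13) + 172)/(-201) = (13*33 + 172)*(-1/201) = (429 + 172)*(-1/201) = 601*(-1/201) = -601/201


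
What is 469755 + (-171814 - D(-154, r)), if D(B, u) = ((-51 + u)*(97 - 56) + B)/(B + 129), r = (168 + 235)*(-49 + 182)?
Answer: 9643839/25 ≈ 3.8575e+5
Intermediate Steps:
r = 53599 (r = 403*133 = 53599)
D(B, u) = (-2091 + B + 41*u)/(129 + B) (D(B, u) = ((-51 + u)*41 + B)/(129 + B) = ((-2091 + 41*u) + B)/(129 + B) = (-2091 + B + 41*u)/(129 + B))
469755 + (-171814 - D(-154, r)) = 469755 + (-171814 - (-2091 - 154 + 41*53599)/(129 - 154)) = 469755 + (-171814 - (-2091 - 154 + 2197559)/(-25)) = 469755 + (-171814 - (-1)*2195314/25) = 469755 + (-171814 - 1*(-2195314/25)) = 469755 + (-171814 + 2195314/25) = 469755 - 2100036/25 = 9643839/25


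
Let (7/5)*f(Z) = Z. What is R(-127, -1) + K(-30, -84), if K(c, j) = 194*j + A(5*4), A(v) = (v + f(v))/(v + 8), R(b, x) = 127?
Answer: -792221/49 ≈ -16168.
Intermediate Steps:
f(Z) = 5*Z/7
A(v) = 12*v/(7*(8 + v)) (A(v) = (v + 5*v/7)/(v + 8) = (12*v/7)/(8 + v) = 12*v/(7*(8 + v)))
K(c, j) = 60/49 + 194*j (K(c, j) = 194*j + 12*(5*4)/(7*(8 + 5*4)) = 194*j + (12/7)*20/(8 + 20) = 194*j + (12/7)*20/28 = 194*j + (12/7)*20*(1/28) = 194*j + 60/49 = 60/49 + 194*j)
R(-127, -1) + K(-30, -84) = 127 + (60/49 + 194*(-84)) = 127 + (60/49 - 16296) = 127 - 798444/49 = -792221/49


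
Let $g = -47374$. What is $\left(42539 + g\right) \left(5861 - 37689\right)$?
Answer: $153888380$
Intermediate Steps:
$\left(42539 + g\right) \left(5861 - 37689\right) = \left(42539 - 47374\right) \left(5861 - 37689\right) = \left(-4835\right) \left(-31828\right) = 153888380$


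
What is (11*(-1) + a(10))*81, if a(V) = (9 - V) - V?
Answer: -1782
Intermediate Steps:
a(V) = 9 - 2*V
(11*(-1) + a(10))*81 = (11*(-1) + (9 - 2*10))*81 = (-11 + (9 - 20))*81 = (-11 - 11)*81 = -22*81 = -1782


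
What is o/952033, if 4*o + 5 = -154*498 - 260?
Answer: -76957/3808132 ≈ -0.020209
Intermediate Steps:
o = -76957/4 (o = -5/4 + (-154*498 - 260)/4 = -5/4 + (-76692 - 260)/4 = -5/4 + (1/4)*(-76952) = -5/4 - 19238 = -76957/4 ≈ -19239.)
o/952033 = -76957/4/952033 = -76957/4*1/952033 = -76957/3808132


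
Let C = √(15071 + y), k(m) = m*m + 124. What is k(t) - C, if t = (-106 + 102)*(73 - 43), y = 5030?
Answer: 14524 - √20101 ≈ 14382.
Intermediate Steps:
t = -120 (t = -4*30 = -120)
k(m) = 124 + m² (k(m) = m² + 124 = 124 + m²)
C = √20101 (C = √(15071 + 5030) = √20101 ≈ 141.78)
k(t) - C = (124 + (-120)²) - √20101 = (124 + 14400) - √20101 = 14524 - √20101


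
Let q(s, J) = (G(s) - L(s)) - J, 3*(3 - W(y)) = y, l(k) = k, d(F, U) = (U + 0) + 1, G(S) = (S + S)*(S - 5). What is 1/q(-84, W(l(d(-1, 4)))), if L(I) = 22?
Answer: 3/44786 ≈ 6.6985e-5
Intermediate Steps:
G(S) = 2*S*(-5 + S) (G(S) = (2*S)*(-5 + S) = 2*S*(-5 + S))
d(F, U) = 1 + U (d(F, U) = U + 1 = 1 + U)
W(y) = 3 - y/3
q(s, J) = -22 - J + 2*s*(-5 + s) (q(s, J) = (2*s*(-5 + s) - 1*22) - J = (2*s*(-5 + s) - 22) - J = (-22 + 2*s*(-5 + s)) - J = -22 - J + 2*s*(-5 + s))
1/q(-84, W(l(d(-1, 4)))) = 1/(-22 - (3 - (1 + 4)/3) + 2*(-84)*(-5 - 84)) = 1/(-22 - (3 - ⅓*5) + 2*(-84)*(-89)) = 1/(-22 - (3 - 5/3) + 14952) = 1/(-22 - 1*4/3 + 14952) = 1/(-22 - 4/3 + 14952) = 1/(44786/3) = 3/44786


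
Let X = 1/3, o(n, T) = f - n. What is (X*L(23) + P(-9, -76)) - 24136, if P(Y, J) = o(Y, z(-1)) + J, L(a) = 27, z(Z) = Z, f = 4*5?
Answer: -24174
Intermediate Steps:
f = 20
o(n, T) = 20 - n
X = 1/3 ≈ 0.33333
P(Y, J) = 20 + J - Y (P(Y, J) = (20 - Y) + J = 20 + J - Y)
(X*L(23) + P(-9, -76)) - 24136 = ((1/3)*27 + (20 - 76 - 1*(-9))) - 24136 = (9 + (20 - 76 + 9)) - 24136 = (9 - 47) - 24136 = -38 - 24136 = -24174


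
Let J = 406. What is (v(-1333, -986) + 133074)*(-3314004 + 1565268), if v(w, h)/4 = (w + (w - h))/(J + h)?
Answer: -6749215114752/29 ≈ -2.3273e+11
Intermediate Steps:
v(w, h) = 4*(-h + 2*w)/(406 + h) (v(w, h) = 4*((w + (w - h))/(406 + h)) = 4*((-h + 2*w)/(406 + h)) = 4*(-h + 2*w)/(406 + h))
(v(-1333, -986) + 133074)*(-3314004 + 1565268) = (4*(-1*(-986) + 2*(-1333))/(406 - 986) + 133074)*(-3314004 + 1565268) = (4*(986 - 2666)/(-580) + 133074)*(-1748736) = (4*(-1/580)*(-1680) + 133074)*(-1748736) = (336/29 + 133074)*(-1748736) = (3859482/29)*(-1748736) = -6749215114752/29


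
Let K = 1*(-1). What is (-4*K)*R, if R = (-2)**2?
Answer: 16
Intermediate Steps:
R = 4
K = -1
(-4*K)*R = -4*(-1)*4 = 4*4 = 16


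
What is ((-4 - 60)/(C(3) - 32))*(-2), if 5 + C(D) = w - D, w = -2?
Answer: -64/21 ≈ -3.0476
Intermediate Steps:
C(D) = -7 - D (C(D) = -5 + (-2 - D) = -7 - D)
((-4 - 60)/(C(3) - 32))*(-2) = ((-4 - 60)/((-7 - 1*3) - 32))*(-2) = -64/((-7 - 3) - 32)*(-2) = -64/(-10 - 32)*(-2) = -64/(-42)*(-2) = -64*(-1/42)*(-2) = (32/21)*(-2) = -64/21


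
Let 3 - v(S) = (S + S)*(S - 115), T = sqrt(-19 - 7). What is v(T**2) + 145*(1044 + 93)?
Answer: 157536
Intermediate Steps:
T = I*sqrt(26) (T = sqrt(-26) = I*sqrt(26) ≈ 5.099*I)
v(S) = 3 - 2*S*(-115 + S) (v(S) = 3 - (S + S)*(S - 115) = 3 - 2*S*(-115 + S))
v(T**2) + 145*(1044 + 93) = (3 - 2*((I*sqrt(26))**2)**2 + 230*(I*sqrt(26))**2) + 145*(1044 + 93) = (3 - 2*(-26)**2 + 230*(-26)) + 145*1137 = (3 - 2*676 - 5980) + 164865 = (3 - 1352 - 5980) + 164865 = -7329 + 164865 = 157536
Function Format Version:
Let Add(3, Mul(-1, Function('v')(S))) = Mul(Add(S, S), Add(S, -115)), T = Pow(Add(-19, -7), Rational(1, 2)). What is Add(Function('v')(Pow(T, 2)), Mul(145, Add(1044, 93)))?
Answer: 157536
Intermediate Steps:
T = Mul(I, Pow(26, Rational(1, 2))) (T = Pow(-26, Rational(1, 2)) = Mul(I, Pow(26, Rational(1, 2))) ≈ Mul(5.0990, I))
Function('v')(S) = Add(3, Mul(-2, S, Add(-115, S))) (Function('v')(S) = Add(3, Mul(-1, Mul(Add(S, S), Add(S, -115)))) = Add(3, Mul(-1, Mul(Mul(2, S), Add(-115, S)))) = Add(3, Mul(-1, Mul(2, S, Add(-115, S)))) = Add(3, Mul(-2, S, Add(-115, S))))
Add(Function('v')(Pow(T, 2)), Mul(145, Add(1044, 93))) = Add(Add(3, Mul(-2, Pow(Pow(Mul(I, Pow(26, Rational(1, 2))), 2), 2)), Mul(230, Pow(Mul(I, Pow(26, Rational(1, 2))), 2))), Mul(145, Add(1044, 93))) = Add(Add(3, Mul(-2, Pow(-26, 2)), Mul(230, -26)), Mul(145, 1137)) = Add(Add(3, Mul(-2, 676), -5980), 164865) = Add(Add(3, -1352, -5980), 164865) = Add(-7329, 164865) = 157536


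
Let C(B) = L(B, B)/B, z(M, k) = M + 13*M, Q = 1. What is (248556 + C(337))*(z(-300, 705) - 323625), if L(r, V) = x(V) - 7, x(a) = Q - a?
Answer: -27459614981925/337 ≈ -8.1482e+10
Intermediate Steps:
x(a) = 1 - a
z(M, k) = 14*M
L(r, V) = -6 - V (L(r, V) = (1 - V) - 7 = -6 - V)
C(B) = (-6 - B)/B
(248556 + C(337))*(z(-300, 705) - 323625) = (248556 + (-6 - 1*337)/337)*(14*(-300) - 323625) = (248556 + (-6 - 337)/337)*(-4200 - 323625) = (248556 + (1/337)*(-343))*(-327825) = (248556 - 343/337)*(-327825) = (83763029/337)*(-327825) = -27459614981925/337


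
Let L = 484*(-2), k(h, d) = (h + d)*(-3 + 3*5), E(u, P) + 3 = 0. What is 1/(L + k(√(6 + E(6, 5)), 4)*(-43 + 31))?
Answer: -193/290216 + 9*√3/145108 ≈ -0.00055759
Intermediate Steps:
E(u, P) = -3 (E(u, P) = -3 + 0 = -3)
k(h, d) = 12*d + 12*h (k(h, d) = (d + h)*(-3 + 15) = (d + h)*12 = 12*d + 12*h)
L = -968
1/(L + k(√(6 + E(6, 5)), 4)*(-43 + 31)) = 1/(-968 + (12*4 + 12*√(6 - 3))*(-43 + 31)) = 1/(-968 + (48 + 12*√3)*(-12)) = 1/(-968 + (-576 - 144*√3)) = 1/(-1544 - 144*√3)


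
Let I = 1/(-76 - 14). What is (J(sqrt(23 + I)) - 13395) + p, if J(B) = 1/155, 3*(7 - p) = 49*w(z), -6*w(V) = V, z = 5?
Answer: -37314527/2790 ≈ -13374.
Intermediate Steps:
w(V) = -V/6
I = -1/90 (I = 1/(-90) = -1/90 ≈ -0.011111)
p = 371/18 (p = 7 - 49*(-1/6*5)/3 = 7 - 49*(-5)/(3*6) = 7 - 1/3*(-245/6) = 7 + 245/18 = 371/18 ≈ 20.611)
J(B) = 1/155
(J(sqrt(23 + I)) - 13395) + p = (1/155 - 13395) + 371/18 = -2076224/155 + 371/18 = -37314527/2790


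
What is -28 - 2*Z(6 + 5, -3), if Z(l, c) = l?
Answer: -50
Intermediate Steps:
-28 - 2*Z(6 + 5, -3) = -28 - 2*(6 + 5) = -28 - 2*11 = -28 - 22 = -50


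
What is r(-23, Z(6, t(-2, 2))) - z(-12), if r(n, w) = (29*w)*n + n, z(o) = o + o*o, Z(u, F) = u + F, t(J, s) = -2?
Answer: -2823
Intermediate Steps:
Z(u, F) = F + u
z(o) = o + o²
r(n, w) = n + 29*n*w (r(n, w) = 29*n*w + n = n + 29*n*w)
r(-23, Z(6, t(-2, 2))) - z(-12) = -23*(1 + 29*(-2 + 6)) - (-12)*(1 - 12) = -23*(1 + 29*4) - (-12)*(-11) = -23*(1 + 116) - 1*132 = -23*117 - 132 = -2691 - 132 = -2823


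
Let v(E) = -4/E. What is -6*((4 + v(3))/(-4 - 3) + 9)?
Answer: -362/7 ≈ -51.714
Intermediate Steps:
-6*((4 + v(3))/(-4 - 3) + 9) = -6*((4 - 4/3)/(-4 - 3) + 9) = -6*((4 - 4*⅓)/(-7) + 9) = -6*((4 - 4/3)*(-⅐) + 9) = -6*((8/3)*(-⅐) + 9) = -6*(-8/21 + 9) = -6*181/21 = -362/7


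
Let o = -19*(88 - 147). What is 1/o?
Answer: 1/1121 ≈ 0.00089206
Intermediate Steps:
o = 1121 (o = -19*(-59) = 1121)
1/o = 1/1121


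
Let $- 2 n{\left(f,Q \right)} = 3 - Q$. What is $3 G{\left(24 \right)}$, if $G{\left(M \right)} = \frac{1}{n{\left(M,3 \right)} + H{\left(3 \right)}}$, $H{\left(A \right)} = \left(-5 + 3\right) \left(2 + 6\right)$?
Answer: $- \frac{3}{16} \approx -0.1875$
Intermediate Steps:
$H{\left(A \right)} = -16$ ($H{\left(A \right)} = \left(-2\right) 8 = -16$)
$n{\left(f,Q \right)} = - \frac{3}{2} + \frac{Q}{2}$ ($n{\left(f,Q \right)} = - \frac{3 - Q}{2} = - \frac{3}{2} + \frac{Q}{2}$)
$G{\left(M \right)} = - \frac{1}{16}$ ($G{\left(M \right)} = \frac{1}{\left(- \frac{3}{2} + \frac{1}{2} \cdot 3\right) - 16} = \frac{1}{\left(- \frac{3}{2} + \frac{3}{2}\right) - 16} = \frac{1}{0 - 16} = \frac{1}{-16} = - \frac{1}{16}$)
$3 G{\left(24 \right)} = 3 \left(- \frac{1}{16}\right) = - \frac{3}{16}$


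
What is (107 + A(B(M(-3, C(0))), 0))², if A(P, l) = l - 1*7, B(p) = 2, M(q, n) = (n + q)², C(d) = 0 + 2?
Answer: 10000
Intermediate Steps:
C(d) = 2
A(P, l) = -7 + l (A(P, l) = l - 7 = -7 + l)
(107 + A(B(M(-3, C(0))), 0))² = (107 + (-7 + 0))² = (107 - 7)² = 100² = 10000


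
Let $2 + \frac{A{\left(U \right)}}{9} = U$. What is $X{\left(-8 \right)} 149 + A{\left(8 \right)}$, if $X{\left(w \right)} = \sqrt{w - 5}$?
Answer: $54 + 149 i \sqrt{13} \approx 54.0 + 537.23 i$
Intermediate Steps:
$A{\left(U \right)} = -18 + 9 U$
$X{\left(w \right)} = \sqrt{-5 + w}$
$X{\left(-8 \right)} 149 + A{\left(8 \right)} = \sqrt{-5 - 8} \cdot 149 + \left(-18 + 9 \cdot 8\right) = \sqrt{-13} \cdot 149 + \left(-18 + 72\right) = i \sqrt{13} \cdot 149 + 54 = 149 i \sqrt{13} + 54 = 54 + 149 i \sqrt{13}$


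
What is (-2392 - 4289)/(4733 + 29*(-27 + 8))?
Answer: -131/82 ≈ -1.5976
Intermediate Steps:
(-2392 - 4289)/(4733 + 29*(-27 + 8)) = -6681/(4733 + 29*(-19)) = -6681/(4733 - 551) = -6681/4182 = -6681*1/4182 = -131/82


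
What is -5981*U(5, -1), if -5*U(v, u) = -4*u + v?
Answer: 53829/5 ≈ 10766.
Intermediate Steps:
U(v, u) = -v/5 + 4*u/5 (U(v, u) = -(-4*u + v)/5 = -(v - 4*u)/5 = -v/5 + 4*u/5)
-5981*U(5, -1) = -5981*(-1/5*5 + (4/5)*(-1)) = -5981*(-1 - 4/5) = -5981*(-9/5) = 53829/5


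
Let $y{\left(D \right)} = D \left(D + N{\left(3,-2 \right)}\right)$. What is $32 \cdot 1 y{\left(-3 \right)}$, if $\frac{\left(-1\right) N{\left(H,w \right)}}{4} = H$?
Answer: $1440$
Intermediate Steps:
$N{\left(H,w \right)} = - 4 H$
$y{\left(D \right)} = D \left(-12 + D\right)$ ($y{\left(D \right)} = D \left(D - 12\right) = D \left(-12 + D\right)$)
$32 \cdot 1 y{\left(-3 \right)} = 32 \cdot 1 \left(- 3 \left(-12 - 3\right)\right) = 32 \left(\left(-3\right) \left(-15\right)\right) = 32 \cdot 45 = 1440$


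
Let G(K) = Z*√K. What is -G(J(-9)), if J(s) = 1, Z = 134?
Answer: -134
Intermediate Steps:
G(K) = 134*√K
-G(J(-9)) = -134*√1 = -134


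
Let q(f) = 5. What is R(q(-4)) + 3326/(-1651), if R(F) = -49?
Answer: -84225/1651 ≈ -51.015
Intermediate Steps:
R(q(-4)) + 3326/(-1651) = -49 + 3326/(-1651) = -49 + 3326*(-1/1651) = -49 - 3326/1651 = -84225/1651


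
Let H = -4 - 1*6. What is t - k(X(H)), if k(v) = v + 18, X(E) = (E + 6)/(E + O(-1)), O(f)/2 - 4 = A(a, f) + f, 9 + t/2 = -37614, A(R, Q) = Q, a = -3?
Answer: -225794/3 ≈ -75265.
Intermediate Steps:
t = -75246 (t = -18 + 2*(-37614) = -18 - 75228 = -75246)
O(f) = 8 + 4*f (O(f) = 8 + 2*(f + f) = 8 + 2*(2*f) = 8 + 4*f)
H = -10 (H = -4 - 6 = -10)
X(E) = (6 + E)/(4 + E) (X(E) = (E + 6)/(E + (8 + 4*(-1))) = (6 + E)/(E + (8 - 4)) = (6 + E)/(E + 4) = (6 + E)/(4 + E))
k(v) = 18 + v
t - k(X(H)) = -75246 - (18 + (6 - 10)/(4 - 10)) = -75246 - (18 - 4/(-6)) = -75246 - (18 - 1/6*(-4)) = -75246 - (18 + 2/3) = -75246 - 1*56/3 = -75246 - 56/3 = -225794/3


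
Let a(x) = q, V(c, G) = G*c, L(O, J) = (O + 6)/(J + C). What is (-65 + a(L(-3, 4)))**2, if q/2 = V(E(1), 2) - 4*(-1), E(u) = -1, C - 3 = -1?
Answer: 3721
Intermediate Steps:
C = 2 (C = 3 - 1 = 2)
L(O, J) = (6 + O)/(2 + J) (L(O, J) = (O + 6)/(J + 2) = (6 + O)/(2 + J))
q = 4 (q = 2*(2*(-1) - 4*(-1)) = 2*(-2 + 4) = 2*2 = 4)
a(x) = 4
(-65 + a(L(-3, 4)))**2 = (-65 + 4)**2 = (-61)**2 = 3721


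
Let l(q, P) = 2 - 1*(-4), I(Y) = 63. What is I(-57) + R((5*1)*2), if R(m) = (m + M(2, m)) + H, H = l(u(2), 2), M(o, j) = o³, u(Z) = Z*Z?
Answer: 87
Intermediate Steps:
u(Z) = Z²
l(q, P) = 6 (l(q, P) = 2 + 4 = 6)
H = 6
R(m) = 14 + m (R(m) = (m + 2³) + 6 = (m + 8) + 6 = (8 + m) + 6 = 14 + m)
I(-57) + R((5*1)*2) = 63 + (14 + (5*1)*2) = 63 + (14 + 5*2) = 63 + (14 + 10) = 63 + 24 = 87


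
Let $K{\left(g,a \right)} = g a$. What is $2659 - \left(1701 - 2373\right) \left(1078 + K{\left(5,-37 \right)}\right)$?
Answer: $602755$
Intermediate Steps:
$K{\left(g,a \right)} = a g$
$2659 - \left(1701 - 2373\right) \left(1078 + K{\left(5,-37 \right)}\right) = 2659 - \left(1701 - 2373\right) \left(1078 - 185\right) = 2659 - - 672 \left(1078 - 185\right) = 2659 - \left(-672\right) 893 = 2659 - -600096 = 2659 + 600096 = 602755$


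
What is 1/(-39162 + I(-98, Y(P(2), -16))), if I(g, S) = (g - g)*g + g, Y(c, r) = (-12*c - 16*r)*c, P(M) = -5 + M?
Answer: -1/39260 ≈ -2.5471e-5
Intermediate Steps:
Y(c, r) = c*(-16*r - 12*c) (Y(c, r) = (-16*r - 12*c)*c = c*(-16*r - 12*c))
I(g, S) = g (I(g, S) = 0*g + g = 0 + g = g)
1/(-39162 + I(-98, Y(P(2), -16))) = 1/(-39162 - 98) = 1/(-39260) = -1/39260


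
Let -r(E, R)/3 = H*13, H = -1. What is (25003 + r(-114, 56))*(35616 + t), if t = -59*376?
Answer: 336364144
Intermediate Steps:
r(E, R) = 39 (r(E, R) = -(-3)*13 = -3*(-13) = 39)
t = -22184
(25003 + r(-114, 56))*(35616 + t) = (25003 + 39)*(35616 - 22184) = 25042*13432 = 336364144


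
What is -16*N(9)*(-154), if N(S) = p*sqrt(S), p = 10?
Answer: 73920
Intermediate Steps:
N(S) = 10*sqrt(S)
-16*N(9)*(-154) = -160*sqrt(9)*(-154) = -160*3*(-154) = -16*30*(-154) = -480*(-154) = 73920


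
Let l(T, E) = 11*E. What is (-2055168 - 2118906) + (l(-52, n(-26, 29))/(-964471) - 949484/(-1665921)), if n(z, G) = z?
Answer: -6706619406887864164/1606732492791 ≈ -4.1741e+6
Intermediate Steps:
(-2055168 - 2118906) + (l(-52, n(-26, 29))/(-964471) - 949484/(-1665921)) = (-2055168 - 2118906) + ((11*(-26))/(-964471) - 949484/(-1665921)) = -4174074 + (-286*(-1/964471) - 949484*(-1/1665921)) = -4174074 + (286/964471 + 949484/1665921) = -4174074 + 916226236370/1606732492791 = -6706619406887864164/1606732492791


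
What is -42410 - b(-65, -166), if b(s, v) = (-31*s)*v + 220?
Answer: 291860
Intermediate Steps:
b(s, v) = 220 - 31*s*v (b(s, v) = -31*s*v + 220 = 220 - 31*s*v)
-42410 - b(-65, -166) = -42410 - (220 - 31*(-65)*(-166)) = -42410 - (220 - 334490) = -42410 - 1*(-334270) = -42410 + 334270 = 291860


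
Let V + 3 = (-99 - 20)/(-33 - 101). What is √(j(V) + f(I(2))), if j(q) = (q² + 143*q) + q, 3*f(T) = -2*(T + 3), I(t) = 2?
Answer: I*√48964791/402 ≈ 17.407*I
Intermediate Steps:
V = -283/134 (V = -3 + (-99 - 20)/(-33 - 101) = -3 - 119/(-134) = -3 - 119*(-1/134) = -3 + 119/134 = -283/134 ≈ -2.1119)
f(T) = -2 - 2*T/3 (f(T) = (-2*(T + 3))/3 = (-2*(3 + T))/3 = (-6 - 2*T)/3 = -2 - 2*T/3)
j(q) = q² + 144*q
√(j(V) + f(I(2))) = √(-283*(144 - 283/134)/134 + (-2 - ⅔*2)) = √(-283/134*19013/134 + (-2 - 4/3)) = √(-5380679/17956 - 10/3) = √(-16321597/53868) = I*√48964791/402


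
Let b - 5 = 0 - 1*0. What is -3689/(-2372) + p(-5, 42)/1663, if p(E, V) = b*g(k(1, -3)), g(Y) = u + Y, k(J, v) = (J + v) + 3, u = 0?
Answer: 6146667/3944636 ≈ 1.5582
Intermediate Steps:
k(J, v) = 3 + J + v
g(Y) = Y (g(Y) = 0 + Y = Y)
b = 5 (b = 5 + (0 - 1*0) = 5 + (0 + 0) = 5 + 0 = 5)
p(E, V) = 5 (p(E, V) = 5*(3 + 1 - 3) = 5*1 = 5)
-3689/(-2372) + p(-5, 42)/1663 = -3689/(-2372) + 5/1663 = -3689*(-1/2372) + 5*(1/1663) = 3689/2372 + 5/1663 = 6146667/3944636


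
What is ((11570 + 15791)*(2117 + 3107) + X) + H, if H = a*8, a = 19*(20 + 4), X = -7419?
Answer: 142930093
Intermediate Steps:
a = 456 (a = 19*24 = 456)
H = 3648 (H = 456*8 = 3648)
((11570 + 15791)*(2117 + 3107) + X) + H = ((11570 + 15791)*(2117 + 3107) - 7419) + 3648 = (27361*5224 - 7419) + 3648 = (142933864 - 7419) + 3648 = 142926445 + 3648 = 142930093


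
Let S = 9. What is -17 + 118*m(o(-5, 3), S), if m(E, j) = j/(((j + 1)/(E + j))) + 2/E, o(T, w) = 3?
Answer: 20041/15 ≈ 1336.1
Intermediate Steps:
m(E, j) = 2/E + j*(E + j)/(1 + j) (m(E, j) = j/(((1 + j)/(E + j))) + 2/E = j*((E + j)/(1 + j)) + 2/E = j*(E + j)/(1 + j) + 2/E = 2/E + j*(E + j)/(1 + j))
-17 + 118*m(o(-5, 3), S) = -17 + 118*((2 + 2*9 + 3*9**2 + 9*3**2)/(3*(1 + 9))) = -17 + 118*((1/3)*(2 + 18 + 3*81 + 9*9)/10) = -17 + 118*((1/3)*(1/10)*(2 + 18 + 243 + 81)) = -17 + 118*((1/3)*(1/10)*344) = -17 + 118*(172/15) = -17 + 20296/15 = 20041/15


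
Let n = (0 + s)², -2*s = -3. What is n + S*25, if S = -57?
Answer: -5691/4 ≈ -1422.8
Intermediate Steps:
s = 3/2 (s = -½*(-3) = 3/2 ≈ 1.5000)
n = 9/4 (n = (0 + 3/2)² = (3/2)² = 9/4 ≈ 2.2500)
n + S*25 = 9/4 - 57*25 = 9/4 - 1425 = -5691/4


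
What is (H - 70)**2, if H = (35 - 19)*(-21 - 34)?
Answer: 902500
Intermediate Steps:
H = -880 (H = 16*(-55) = -880)
(H - 70)**2 = (-880 - 70)**2 = (-950)**2 = 902500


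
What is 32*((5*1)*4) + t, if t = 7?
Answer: 647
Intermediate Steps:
32*((5*1)*4) + t = 32*((5*1)*4) + 7 = 32*(5*4) + 7 = 32*20 + 7 = 640 + 7 = 647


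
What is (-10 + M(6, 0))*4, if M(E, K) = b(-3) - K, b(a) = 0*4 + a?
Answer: -52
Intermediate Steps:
b(a) = a (b(a) = 0 + a = a)
M(E, K) = -3 - K
(-10 + M(6, 0))*4 = (-10 + (-3 - 1*0))*4 = (-10 + (-3 + 0))*4 = (-10 - 3)*4 = -13*4 = -52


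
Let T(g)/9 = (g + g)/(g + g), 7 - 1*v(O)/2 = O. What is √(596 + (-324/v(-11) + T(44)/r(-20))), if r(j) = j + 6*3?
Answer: √2330/2 ≈ 24.135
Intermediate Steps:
v(O) = 14 - 2*O
T(g) = 9 (T(g) = 9*((g + g)/(g + g)) = 9*((2*g)/((2*g))) = 9*((2*g)*(1/(2*g))) = 9*1 = 9)
r(j) = 18 + j (r(j) = j + 18 = 18 + j)
√(596 + (-324/v(-11) + T(44)/r(-20))) = √(596 + (-324/(14 - 2*(-11)) + 9/(18 - 20))) = √(596 + (-324/(14 + 22) + 9/(-2))) = √(596 + (-324/36 + 9*(-½))) = √(596 + (-324*1/36 - 9/2)) = √(596 + (-9 - 9/2)) = √(596 - 27/2) = √(1165/2) = √2330/2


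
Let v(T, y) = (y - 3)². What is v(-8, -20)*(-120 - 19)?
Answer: -73531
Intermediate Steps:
v(T, y) = (-3 + y)²
v(-8, -20)*(-120 - 19) = (-3 - 20)²*(-120 - 19) = (-23)²*(-139) = 529*(-139) = -73531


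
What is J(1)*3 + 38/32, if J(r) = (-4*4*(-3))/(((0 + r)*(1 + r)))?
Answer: 1171/16 ≈ 73.188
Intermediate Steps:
J(r) = 48/(r*(1 + r)) (J(r) = (-16*(-3))/((r*(1 + r))) = 48*(1/(r*(1 + r))) = 48/(r*(1 + r)))
J(1)*3 + 38/32 = (48/(1*(1 + 1)))*3 + 38/32 = (48*1/2)*3 + 38*(1/32) = (48*1*(½))*3 + 19/16 = 24*3 + 19/16 = 72 + 19/16 = 1171/16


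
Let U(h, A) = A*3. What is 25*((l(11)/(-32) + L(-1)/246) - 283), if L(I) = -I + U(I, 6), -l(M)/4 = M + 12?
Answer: -6889175/984 ≈ -7001.2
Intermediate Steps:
l(M) = -48 - 4*M (l(M) = -4*(M + 12) = -4*(12 + M) = -48 - 4*M)
U(h, A) = 3*A
L(I) = 18 - I (L(I) = -I + 3*6 = -I + 18 = 18 - I)
25*((l(11)/(-32) + L(-1)/246) - 283) = 25*(((-48 - 4*11)/(-32) + (18 - 1*(-1))/246) - 283) = 25*(((-48 - 44)*(-1/32) + (18 + 1)*(1/246)) - 283) = 25*((-92*(-1/32) + 19*(1/246)) - 283) = 25*((23/8 + 19/246) - 283) = 25*(2905/984 - 283) = 25*(-275567/984) = -6889175/984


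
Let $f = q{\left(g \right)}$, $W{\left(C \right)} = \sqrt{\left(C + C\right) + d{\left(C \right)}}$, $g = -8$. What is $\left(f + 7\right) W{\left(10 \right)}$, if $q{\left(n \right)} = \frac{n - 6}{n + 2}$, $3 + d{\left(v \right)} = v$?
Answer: $28 \sqrt{3} \approx 48.497$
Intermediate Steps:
$d{\left(v \right)} = -3 + v$
$q{\left(n \right)} = \frac{-6 + n}{2 + n}$
$W{\left(C \right)} = \sqrt{-3 + 3 C}$ ($W{\left(C \right)} = \sqrt{\left(C + C\right) + \left(-3 + C\right)} = \sqrt{2 C + \left(-3 + C\right)} = \sqrt{-3 + 3 C}$)
$f = \frac{7}{3}$ ($f = \frac{-6 - 8}{2 - 8} = \frac{1}{-6} \left(-14\right) = \left(- \frac{1}{6}\right) \left(-14\right) = \frac{7}{3} \approx 2.3333$)
$\left(f + 7\right) W{\left(10 \right)} = \left(\frac{7}{3} + 7\right) \sqrt{-3 + 3 \cdot 10} = \frac{28 \sqrt{-3 + 30}}{3} = \frac{28 \sqrt{27}}{3} = \frac{28 \cdot 3 \sqrt{3}}{3} = 28 \sqrt{3}$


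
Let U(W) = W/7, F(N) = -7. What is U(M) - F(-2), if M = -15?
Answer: 34/7 ≈ 4.8571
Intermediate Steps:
U(W) = W/7 (U(W) = W*(1/7) = W/7)
U(M) - F(-2) = (1/7)*(-15) - 1*(-7) = -15/7 + 7 = 34/7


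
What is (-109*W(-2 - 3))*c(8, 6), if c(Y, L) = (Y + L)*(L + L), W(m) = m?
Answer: 91560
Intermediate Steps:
c(Y, L) = 2*L*(L + Y) (c(Y, L) = (L + Y)*(2*L) = 2*L*(L + Y))
(-109*W(-2 - 3))*c(8, 6) = (-109*(-2 - 3))*(2*6*(6 + 8)) = (-109*(-5))*(2*6*14) = 545*168 = 91560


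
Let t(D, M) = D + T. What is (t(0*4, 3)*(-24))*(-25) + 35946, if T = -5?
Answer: 32946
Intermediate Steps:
t(D, M) = -5 + D (t(D, M) = D - 5 = -5 + D)
(t(0*4, 3)*(-24))*(-25) + 35946 = ((-5 + 0*4)*(-24))*(-25) + 35946 = ((-5 + 0)*(-24))*(-25) + 35946 = -5*(-24)*(-25) + 35946 = 120*(-25) + 35946 = -3000 + 35946 = 32946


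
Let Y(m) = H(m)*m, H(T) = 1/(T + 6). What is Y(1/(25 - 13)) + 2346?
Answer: 171259/73 ≈ 2346.0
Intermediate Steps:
H(T) = 1/(6 + T)
Y(m) = m/(6 + m)
Y(1/(25 - 13)) + 2346 = 1/((25 - 13)*(6 + 1/(25 - 13))) + 2346 = 1/(12*(6 + 1/12)) + 2346 = 1/(12*(73/12)) + 2346 = (1/12)*(12/73) + 2346 = 1/73 + 2346 = 171259/73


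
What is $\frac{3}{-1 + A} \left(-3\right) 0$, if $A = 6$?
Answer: $0$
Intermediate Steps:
$\frac{3}{-1 + A} \left(-3\right) 0 = \frac{3}{-1 + 6} \left(-3\right) 0 = \frac{3}{5} \left(-3\right) 0 = \left(- \frac{9}{5}\right) 0 = 0$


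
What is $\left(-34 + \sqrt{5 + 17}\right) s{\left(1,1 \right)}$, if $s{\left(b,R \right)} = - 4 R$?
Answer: $136 - 4 \sqrt{22} \approx 117.24$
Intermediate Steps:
$\left(-34 + \sqrt{5 + 17}\right) s{\left(1,1 \right)} = \left(-34 + \sqrt{5 + 17}\right) \left(\left(-4\right) 1\right) = \left(-34 + \sqrt{22}\right) \left(-4\right) = 136 - 4 \sqrt{22}$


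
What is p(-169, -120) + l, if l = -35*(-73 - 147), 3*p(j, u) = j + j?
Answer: 22762/3 ≈ 7587.3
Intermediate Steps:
p(j, u) = 2*j/3 (p(j, u) = (j + j)/3 = (2*j)/3 = 2*j/3)
l = 7700 (l = -35*(-220) = 7700)
p(-169, -120) + l = (2/3)*(-169) + 7700 = -338/3 + 7700 = 22762/3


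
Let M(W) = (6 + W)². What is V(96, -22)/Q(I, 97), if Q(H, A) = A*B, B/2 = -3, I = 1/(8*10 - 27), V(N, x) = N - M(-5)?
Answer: -95/582 ≈ -0.16323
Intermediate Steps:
V(N, x) = -1 + N (V(N, x) = N - (6 - 5)² = N - 1*1² = N - 1*1 = N - 1 = -1 + N)
I = 1/53 (I = 1/(80 - 27) = 1/53 ≈ 0.018868)
B = -6 (B = 2*(-3) = -6)
Q(H, A) = -6*A (Q(H, A) = A*(-6) = -6*A)
V(96, -22)/Q(I, 97) = (-1 + 96)/((-6*97)) = 95/(-582) = 95*(-1/582) = -95/582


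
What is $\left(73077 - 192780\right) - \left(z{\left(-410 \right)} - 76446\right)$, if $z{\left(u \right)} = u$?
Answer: $-42847$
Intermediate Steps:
$\left(73077 - 192780\right) - \left(z{\left(-410 \right)} - 76446\right) = \left(73077 - 192780\right) - \left(-410 - 76446\right) = -119703 - -76856 = -119703 + 76856 = -42847$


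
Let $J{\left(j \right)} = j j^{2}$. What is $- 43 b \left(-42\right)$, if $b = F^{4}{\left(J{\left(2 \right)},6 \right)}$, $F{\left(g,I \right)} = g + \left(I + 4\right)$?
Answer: $189586656$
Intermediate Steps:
$J{\left(j \right)} = j^{3}$
$F{\left(g,I \right)} = 4 + I + g$ ($F{\left(g,I \right)} = g + \left(4 + I\right) = 4 + I + g$)
$b = 104976$ ($b = \left(4 + 6 + 2^{3}\right)^{4} = \left(4 + 6 + 8\right)^{4} = 18^{4} = 104976$)
$- 43 b \left(-42\right) = \left(-43\right) 104976 \left(-42\right) = \left(-4513968\right) \left(-42\right) = 189586656$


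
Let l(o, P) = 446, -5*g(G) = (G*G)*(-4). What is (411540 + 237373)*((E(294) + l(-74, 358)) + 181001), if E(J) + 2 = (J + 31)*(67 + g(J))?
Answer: 14715127557540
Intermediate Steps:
g(G) = 4*G²/5 (g(G) = -G*G*(-4)/5 = -G²*(-4)/5 = -(-4)*G²/5 = 4*G²/5)
E(J) = -2 + (31 + J)*(67 + 4*J²/5) (E(J) = -2 + (J + 31)*(67 + 4*J²/5) = -2 + (31 + J)*(67 + 4*J²/5))
(411540 + 237373)*((E(294) + l(-74, 358)) + 181001) = (411540 + 237373)*(((2075 + 67*294 + (⅘)*294³ + (124/5)*294²) + 446) + 181001) = 648913*(((2075 + 19698 + (⅘)*25412184 + (124/5)*86436) + 446) + 181001) = 648913*(((2075 + 19698 + 101648736/5 + 10718064/5) + 446) + 181001) = 648913*((22495133 + 446) + 181001) = 648913*(22495579 + 181001) = 648913*22676580 = 14715127557540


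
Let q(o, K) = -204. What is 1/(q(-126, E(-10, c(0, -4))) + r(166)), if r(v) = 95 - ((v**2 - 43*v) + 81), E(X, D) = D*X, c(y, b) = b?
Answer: -1/20608 ≈ -4.8525e-5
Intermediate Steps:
r(v) = 14 - v**2 + 43*v (r(v) = 95 - (81 + v**2 - 43*v) = 95 + (-81 - v**2 + 43*v) = 14 - v**2 + 43*v)
1/(q(-126, E(-10, c(0, -4))) + r(166)) = 1/(-204 + (14 - 1*166**2 + 43*166)) = 1/(-204 + (14 - 1*27556 + 7138)) = 1/(-204 + (14 - 27556 + 7138)) = 1/(-204 - 20404) = 1/(-20608) = -1/20608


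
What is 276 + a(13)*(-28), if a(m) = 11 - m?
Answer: 332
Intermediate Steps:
276 + a(13)*(-28) = 276 + (11 - 1*13)*(-28) = 276 + (11 - 13)*(-28) = 276 - 2*(-28) = 276 + 56 = 332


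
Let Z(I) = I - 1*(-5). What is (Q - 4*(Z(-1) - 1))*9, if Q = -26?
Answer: -342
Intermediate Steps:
Z(I) = 5 + I (Z(I) = I + 5 = 5 + I)
(Q - 4*(Z(-1) - 1))*9 = (-26 - 4*((5 - 1) - 1))*9 = (-26 - 4*(4 - 1))*9 = (-26 - 4*3)*9 = (-26 - 12)*9 = -38*9 = -342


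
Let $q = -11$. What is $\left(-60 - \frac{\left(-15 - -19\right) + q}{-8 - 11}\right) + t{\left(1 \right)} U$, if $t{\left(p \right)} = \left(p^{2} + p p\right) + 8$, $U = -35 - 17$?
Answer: $- \frac{11027}{19} \approx -580.37$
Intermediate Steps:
$U = -52$ ($U = -35 - 17 = -52$)
$t{\left(p \right)} = 8 + 2 p^{2}$ ($t{\left(p \right)} = \left(p^{2} + p^{2}\right) + 8 = 2 p^{2} + 8 = 8 + 2 p^{2}$)
$\left(-60 - \frac{\left(-15 - -19\right) + q}{-8 - 11}\right) + t{\left(1 \right)} U = \left(-60 - \frac{\left(-15 - -19\right) - 11}{-8 - 11}\right) + \left(8 + 2 \cdot 1^{2}\right) \left(-52\right) = \left(-60 - \frac{\left(-15 + 19\right) - 11}{-19}\right) + \left(8 + 2 \cdot 1\right) \left(-52\right) = \left(-60 - \left(4 - 11\right) \left(- \frac{1}{19}\right)\right) + \left(8 + 2\right) \left(-52\right) = \left(-60 - \left(-7\right) \left(- \frac{1}{19}\right)\right) + 10 \left(-52\right) = \left(-60 - \frac{7}{19}\right) - 520 = - \frac{1147}{19} - 520 = - \frac{11027}{19}$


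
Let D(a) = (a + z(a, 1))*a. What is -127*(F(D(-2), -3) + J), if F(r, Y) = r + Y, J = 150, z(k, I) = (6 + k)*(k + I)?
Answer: -20193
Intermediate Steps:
z(k, I) = (6 + k)*(I + k)
D(a) = a*(6 + a² + 8*a) (D(a) = (a + (a² + 6*1 + 6*a + 1*a))*a = (a + (a² + 6 + 6*a + a))*a = (a + (6 + a² + 7*a))*a = (6 + a² + 8*a)*a = a*(6 + a² + 8*a))
F(r, Y) = Y + r
-127*(F(D(-2), -3) + J) = -127*((-3 - 2*(6 + (-2)² + 8*(-2))) + 150) = -127*((-3 - 2*(6 + 4 - 16)) + 150) = -127*((-3 - 2*(-6)) + 150) = -127*((-3 + 12) + 150) = -127*(9 + 150) = -127*159 = -20193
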